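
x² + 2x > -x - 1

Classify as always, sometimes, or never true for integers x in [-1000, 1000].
Holds at x = 0: LHS = 0² + 2·0 = 0, RHS = -0 - 1 = -1; 0 > -1 — holds
Fails at x = -1: LHS = (-1)² + 2·(-1) = -1, RHS = -(-1) - 1 = 0; -1 > 0 — FAILS
It is satisfied by some integers in the range but not all.

Answer: Sometimes true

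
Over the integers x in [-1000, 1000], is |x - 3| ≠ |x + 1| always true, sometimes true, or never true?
Holds at x = 0: LHS = |0 - 3| = |-3| = 3, RHS = |0 + 1| = |1| = 1; 3 ≠ 1 — holds
Fails at x = 1: LHS = |1 - 3| = |-2| = 2, RHS = |1 + 1| = |2| = 2; 2 ≠ 2 — FAILS
It is satisfied by some integers in the range but not all.

Answer: Sometimes true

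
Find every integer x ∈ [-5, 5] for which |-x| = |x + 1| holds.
Track d = LHS − RHS over the integers in [-5, 5]. Equality would need d = 0, but d changes sign only between consecutive integers, jumping over 0:
x = -1: LHS = |-(-1)| = |1| = 1, RHS = |(-1) + 1| = |0| = 0; 1 = 0 — FAILS  (d = 1)
x = 0: LHS = |-0| = |0| = 0, RHS = |0 + 1| = |1| = 1; 0 = 1 — FAILS  (d = -1)
Away from these crossings d keeps a constant sign, and checking every integer in [-5, 5] confirms d ≠ 0 throughout. Hence the two sides are never equal, so the claimed relation (=) fails for every integer in [-5, 5].

Answer: None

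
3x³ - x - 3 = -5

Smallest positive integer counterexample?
Testing positive integers:
x = 1: LHS = 3·1³ - 1 - 3 = -1; -1 = -5 — FAILS  ← smallest positive counterexample

Answer: x = 1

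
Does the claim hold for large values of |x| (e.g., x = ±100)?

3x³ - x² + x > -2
x = 100: LHS = 3·100³ - 100² + 100 = 2990100; 2990100 > -2 — holds
x = -100: LHS = 3·(-100)³ - (-100)² + (-100) = -3010100; -3010100 > -2 — FAILS

Answer: Partially: holds for x = 100, fails for x = -100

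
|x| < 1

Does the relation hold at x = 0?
x = 0: LHS = |0| = 0; 0 < 1 — holds

The relation is satisfied at x = 0.

Answer: Yes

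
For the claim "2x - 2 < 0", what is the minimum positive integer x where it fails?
Testing positive integers:
x = 1: LHS = 2·1 - 2 = 0; 0 < 0 — FAILS  ← smallest positive counterexample

Answer: x = 1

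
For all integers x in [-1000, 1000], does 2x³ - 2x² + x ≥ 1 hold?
The claim fails at x = 0:
x = 0: LHS = 2·0³ - 2·0² + 0 = 0; 0 ≥ 1 — FAILS

Because a single integer refutes it, the statement is false.

Answer: False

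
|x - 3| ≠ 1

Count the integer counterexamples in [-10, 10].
Counterexamples in [-10, 10]: {2, 4}.

Counting them gives 2 values.

Answer: 2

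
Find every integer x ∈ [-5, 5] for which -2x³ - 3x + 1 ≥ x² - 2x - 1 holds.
Holds for: {-5, -4, -3, -2, -1, 0}
Fails for: {1, 2, 3, 4, 5}

Answer: {-5, -4, -3, -2, -1, 0}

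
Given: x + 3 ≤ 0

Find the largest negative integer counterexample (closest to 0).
Testing negative integers from -1 downward:
x = -1: LHS = (-1) + 3 = 2; 2 ≤ 0 — FAILS  ← closest negative counterexample to 0

Answer: x = -1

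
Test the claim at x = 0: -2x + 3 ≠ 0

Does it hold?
x = 0: LHS = -2·0 + 3 = 3; 3 ≠ 0 — holds

The relation is satisfied at x = 0.

Answer: Yes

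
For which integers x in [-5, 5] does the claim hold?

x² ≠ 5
Track d = LHS − RHS over the integers in [-5, 5]. Equality would need d = 0, but d changes sign only between consecutive integers, jumping over 0:
x = -3: LHS = (-3)² = 9; 9 ≠ 5 — holds  (d = 4)
x = -2: LHS = (-2)² = 4; 4 ≠ 5 — holds  (d = -1)
x = 2: LHS = 2² = 4; 4 ≠ 5 — holds  (d = -1)
x = 3: LHS = 3² = 9; 9 ≠ 5 — holds  (d = 4)
Away from these crossings d keeps a constant sign, and checking every integer in [-5, 5] confirms d ≠ 0 throughout. Hence the two sides are never equal, so the relation holds for every integer in [-5, 5].

Answer: All integers in [-5, 5]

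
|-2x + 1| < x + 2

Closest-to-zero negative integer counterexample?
Testing negative integers from -1 downward:
x = -1: LHS = |-2·(-1) + 1| = |3| = 3, RHS = (-1) + 2 = 1; 3 < 1 — FAILS  ← closest negative counterexample to 0

Answer: x = -1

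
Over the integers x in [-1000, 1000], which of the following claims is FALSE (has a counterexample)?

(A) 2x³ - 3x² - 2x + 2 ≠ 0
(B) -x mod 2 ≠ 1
(A) Track d = LHS − RHS over the integers in [-1000, 1000]. Equality would need d = 0, but d changes sign only between consecutive integers, jumping over 0:
x = -1: LHS = 2·(-1)³ - 3·(-1)² - 2·(-1) + 2 = -1; -1 ≠ 0 — holds  (d = -1)
x = 0: LHS = 2·0³ - 3·0² - 2·0 + 2 = 2; 2 ≠ 0 — holds  (d = 2)
x = 0: LHS = 2·0³ - 3·0² - 2·0 + 2 = 2; 2 ≠ 0 — holds  (d = 2)
x = 1: LHS = 2·1³ - 3·1² - 2·1 + 2 = -1; -1 ≠ 0 — holds  (d = -1)
x = 1: LHS = 2·1³ - 3·1² - 2·1 + 2 = -1; -1 ≠ 0 — holds  (d = -1)
x = 2: LHS = 2·2³ - 3·2² - 2·2 + 2 = 2; 2 ≠ 0 — holds  (d = 2)
Away from these crossings d keeps a constant sign, and checking every integer in [-1000, 1000] confirms d ≠ 0 throughout. Hence the two sides are never equal, so the relation holds for every integer in [-1000, 1000].

(B) x = 1: LHS = (-1) mod 2 = 1; 1 ≠ 1 — FAILS

Only (B) has a counterexample.

Answer: B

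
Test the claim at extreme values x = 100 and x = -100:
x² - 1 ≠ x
x = 100: LHS = 100² - 1 = 9999; 9999 ≠ 100 — holds
x = -100: LHS = (-100)² - 1 = 9999; 9999 ≠ -100 — holds

Answer: Yes, holds for both x = 100 and x = -100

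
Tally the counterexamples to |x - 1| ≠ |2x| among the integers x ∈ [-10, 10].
Counterexamples in [-10, 10]: {-1}.

Counting them gives 1 values.

Answer: 1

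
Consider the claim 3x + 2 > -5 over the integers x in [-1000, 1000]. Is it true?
The claim fails at x = -3:
x = -3: LHS = 3·(-3) + 2 = -7; -7 > -5 — FAILS

Because a single integer refutes it, the statement is false.

Answer: False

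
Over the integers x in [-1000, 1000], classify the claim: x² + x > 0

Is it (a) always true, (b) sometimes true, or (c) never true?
Holds at x = 1: LHS = 1² + 1 = 2; 2 > 0 — holds
Fails at x = 0: LHS = 0² + 0 = 0; 0 > 0 — FAILS
It is satisfied by some integers in the range but not all.

Answer: Sometimes true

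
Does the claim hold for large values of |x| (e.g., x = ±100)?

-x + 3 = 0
x = 100: LHS = -100 + 3 = -97; -97 = 0 — FAILS
x = -100: LHS = -(-100) + 3 = 103; 103 = 0 — FAILS

Answer: No, fails for both x = 100 and x = -100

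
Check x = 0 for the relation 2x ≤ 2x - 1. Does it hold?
x = 0: LHS = 2·0 = 0, RHS = 2·0 - 1 = -1; 0 ≤ -1 — FAILS

The relation fails at x = 0, so x = 0 is a counterexample.

Answer: No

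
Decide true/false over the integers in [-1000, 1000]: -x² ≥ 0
The claim fails at x = 1:
x = 1: LHS = -1² = -1; -1 ≥ 0 — FAILS

Because a single integer refutes it, the statement is false.

Answer: False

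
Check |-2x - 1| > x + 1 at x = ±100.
x = 100: LHS = |-2·100 - 1| = |-201| = 201, RHS = 100 + 1 = 101; 201 > 101 — holds
x = -100: LHS = |-2·(-100) - 1| = |199| = 199, RHS = (-100) + 1 = -99; 199 > -99 — holds

Answer: Yes, holds for both x = 100 and x = -100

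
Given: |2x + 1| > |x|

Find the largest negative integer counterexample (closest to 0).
Testing negative integers from -1 downward:
x = -1: LHS = |2·(-1) + 1| = |-1| = 1, RHS = |-1| = 1; 1 > 1 — FAILS  ← closest negative counterexample to 0

Answer: x = -1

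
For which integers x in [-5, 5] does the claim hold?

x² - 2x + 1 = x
Track d = LHS − RHS over the integers in [-5, 5]. Equality would need d = 0, but d changes sign only between consecutive integers, jumping over 0:
x = 0: LHS = 0² - 2·0 + 1 = 1; 1 = 0 — FAILS  (d = 1)
x = 1: LHS = 1² - 2·1 + 1 = 0; 0 = 1 — FAILS  (d = -1)
x = 2: LHS = 2² - 2·2 + 1 = 1; 1 = 2 — FAILS  (d = -1)
x = 3: LHS = 3² - 2·3 + 1 = 4; 4 = 3 — FAILS  (d = 1)
Away from these crossings d keeps a constant sign, and checking every integer in [-5, 5] confirms d ≠ 0 throughout. Hence the two sides are never equal, so the claimed relation (=) fails for every integer in [-5, 5].

Answer: None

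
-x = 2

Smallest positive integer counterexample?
Testing positive integers:
x = 1: -1 = 2 — FAILS  ← smallest positive counterexample

Answer: x = 1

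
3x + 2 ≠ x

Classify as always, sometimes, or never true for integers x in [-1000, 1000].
Holds at x = 0: LHS = 3·0 + 2 = 2; 2 ≠ 0 — holds
Fails at x = -1: LHS = 3·(-1) + 2 = -1; -1 ≠ -1 — FAILS
It is satisfied by some integers in the range but not all.

Answer: Sometimes true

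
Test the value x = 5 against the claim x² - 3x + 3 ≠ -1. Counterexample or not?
Substitute x = 5 into the relation:
x = 5: LHS = 5² - 3·5 + 3 = 13; 13 ≠ -1 — holds

The relation holds at x = 5, so it is not a counterexample.

Answer: No, x = 5 is not a counterexample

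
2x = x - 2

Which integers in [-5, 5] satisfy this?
Holds for: {-2}
Fails for: {-5, -4, -3, -1, 0, 1, 2, 3, 4, 5}

Answer: {-2}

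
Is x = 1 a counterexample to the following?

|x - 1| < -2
Substitute x = 1 into the relation:
x = 1: LHS = |1 - 1| = |0| = 0; 0 < -2 — FAILS

Since the claim fails at x = 1, this value is a counterexample.

Answer: Yes, x = 1 is a counterexample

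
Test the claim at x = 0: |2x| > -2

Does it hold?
x = 0: LHS = |2·0| = |0| = 0; 0 > -2 — holds

The relation is satisfied at x = 0.

Answer: Yes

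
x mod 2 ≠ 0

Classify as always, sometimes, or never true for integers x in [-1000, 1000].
Holds at x = 1: LHS = 1 mod 2 = 1; 1 ≠ 0 — holds
Fails at x = 0: LHS = 0 mod 2 = 0; 0 ≠ 0 — FAILS
It is satisfied by some integers in the range but not all.

Answer: Sometimes true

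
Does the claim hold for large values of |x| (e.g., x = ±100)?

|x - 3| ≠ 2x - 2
x = 100: LHS = |100 - 3| = |97| = 97, RHS = 2·100 - 2 = 198; 97 ≠ 198 — holds
x = -100: LHS = |(-100) - 3| = |-103| = 103, RHS = 2·(-100) - 2 = -202; 103 ≠ -202 — holds

Answer: Yes, holds for both x = 100 and x = -100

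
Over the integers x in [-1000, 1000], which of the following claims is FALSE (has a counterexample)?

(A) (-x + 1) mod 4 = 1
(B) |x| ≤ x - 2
(A) x = 1: LHS = (-1 + 1) mod 4 = 0 mod 4 = 0; 0 = 1 — FAILS
(B) x = 0: LHS = |0| = 0, RHS = 0 - 2 = -2; 0 ≤ -2 — FAILS

Answer: Both A and B are false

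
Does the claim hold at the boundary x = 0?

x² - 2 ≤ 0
x = 0: LHS = 0² - 2 = -2; -2 ≤ 0 — holds

The relation is satisfied at x = 0.

Answer: Yes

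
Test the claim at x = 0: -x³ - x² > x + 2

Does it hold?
x = 0: LHS = -0³ - 0² = 0, RHS = 0 + 2 = 2; 0 > 2 — FAILS

The relation fails at x = 0, so x = 0 is a counterexample.

Answer: No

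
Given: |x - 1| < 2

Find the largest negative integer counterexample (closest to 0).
Testing negative integers from -1 downward:
x = -1: LHS = |(-1) - 1| = |-2| = 2; 2 < 2 — FAILS  ← closest negative counterexample to 0

Answer: x = -1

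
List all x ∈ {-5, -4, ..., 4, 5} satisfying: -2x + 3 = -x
Holds for: {3}
Fails for: {-5, -4, -3, -2, -1, 0, 1, 2, 4, 5}

Answer: {3}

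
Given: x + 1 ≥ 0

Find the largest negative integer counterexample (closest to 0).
Testing negative integers from -1 downward:
x = -1: LHS = (-1) + 1 = 0; 0 ≥ 0 — holds
x = -2: LHS = (-2) + 1 = -1; -1 ≥ 0 — FAILS  ← closest negative counterexample to 0

Answer: x = -2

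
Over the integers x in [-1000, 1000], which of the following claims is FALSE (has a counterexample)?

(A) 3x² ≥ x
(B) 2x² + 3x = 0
(A) Over all integers in [-1000, 1000], LHS − RHS is smallest at x = 0, where it equals 0:
x = 0: LHS = 3·0² = 0; 0 ≥ 0 — holds
At the ends of the range:
x = -1000: LHS = 3·(-1000)² = 3000000; 3000000 ≥ -1000 — holds
x = 1000: LHS = 3·1000² = 3000000; 3000000 ≥ 1000 — holds
Hence LHS − RHS is never negative, i.e. LHS ≥ RHS throughout, so the relation holds for every integer in [-1000, 1000].

(B) x = 1: LHS = 2·1² + 3·1 = 5; 5 = 0 — FAILS

Only (B) has a counterexample.

Answer: B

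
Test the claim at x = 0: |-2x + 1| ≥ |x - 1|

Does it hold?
x = 0: LHS = |-2·0 + 1| = |1| = 1, RHS = |0 - 1| = |-1| = 1; 1 ≥ 1 — holds

The relation is satisfied at x = 0.

Answer: Yes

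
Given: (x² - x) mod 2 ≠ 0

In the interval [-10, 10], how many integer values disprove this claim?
Counterexamples in [-10, 10]: {-10, -9, -8, -7, -6, -5, -4, -3, -2, -1, 0, 1, 2, 3, 4, 5, 6, 7, 8, 9, 10}.

Counting them gives 21 values.

Answer: 21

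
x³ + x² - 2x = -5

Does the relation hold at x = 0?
x = 0: LHS = 0³ + 0² - 2·0 = 0; 0 = -5 — FAILS

The relation fails at x = 0, so x = 0 is a counterexample.

Answer: No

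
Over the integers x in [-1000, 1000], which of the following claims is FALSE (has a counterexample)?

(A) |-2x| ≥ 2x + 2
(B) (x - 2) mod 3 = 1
(A) x = 0: LHS = |-2·0| = |0| = 0, RHS = 2·0 + 2 = 2; 0 ≥ 2 — FAILS
(B) x = 1: LHS = (1 - 2) mod 3 = (-1) mod 3 = 2; 2 = 1 — FAILS

Answer: Both A and B are false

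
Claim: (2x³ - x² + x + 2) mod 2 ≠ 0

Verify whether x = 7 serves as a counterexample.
Substitute x = 7 into the relation:
x = 7: LHS = (2·7³ - 7² + 7 + 2) mod 2 = 646 mod 2 = 0; 0 ≠ 0 — FAILS

Since the claim fails at x = 7, this value is a counterexample.

Answer: Yes, x = 7 is a counterexample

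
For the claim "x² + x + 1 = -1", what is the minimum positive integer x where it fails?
Testing positive integers:
x = 1: LHS = 1² + 1 + 1 = 3; 3 = -1 — FAILS  ← smallest positive counterexample

Answer: x = 1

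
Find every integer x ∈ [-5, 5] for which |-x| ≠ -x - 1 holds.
Over all integers in [-5, 5], LHS − RHS is always positive; it is smallest at x = 0, where it equals 1:
x = 0: LHS = |-0| = |0| = 0, RHS = -0 - 1 = -1; 0 ≠ -1 — holds
At the ends of the range:
x = -5: LHS = |-(-5)| = |5| = 5, RHS = -(-5) - 1 = 4; 5 ≠ 4 — holds
x = 5: LHS = |-5| = 5, RHS = -5 - 1 = -6; 5 ≠ -6 — holds
Hence LHS − RHS is never 0, i.e. the two sides are never equal, so the relation holds for every integer in [-5, 5].

Answer: All integers in [-5, 5]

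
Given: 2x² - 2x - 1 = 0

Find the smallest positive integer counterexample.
Testing positive integers:
x = 1: LHS = 2·1² - 2·1 - 1 = -1; -1 = 0 — FAILS  ← smallest positive counterexample

Answer: x = 1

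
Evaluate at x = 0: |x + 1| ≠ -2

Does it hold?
x = 0: LHS = |0 + 1| = |1| = 1; 1 ≠ -2 — holds

The relation is satisfied at x = 0.

Answer: Yes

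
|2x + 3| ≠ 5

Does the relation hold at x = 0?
x = 0: LHS = |2·0 + 3| = |3| = 3; 3 ≠ 5 — holds

The relation is satisfied at x = 0.

Answer: Yes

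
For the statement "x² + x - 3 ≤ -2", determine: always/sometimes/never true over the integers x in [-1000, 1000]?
Holds at x = 0: LHS = 0² + 0 - 3 = -3; -3 ≤ -2 — holds
Fails at x = 1: LHS = 1² + 1 - 3 = -1; -1 ≤ -2 — FAILS
It is satisfied by some integers in the range but not all.

Answer: Sometimes true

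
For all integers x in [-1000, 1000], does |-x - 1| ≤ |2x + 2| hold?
Over all integers in [-1000, 1000], LHS − RHS is largest at x = -1, where it equals 0:
x = -1: LHS = |-(-1) - 1| = |0| = 0, RHS = |2·(-1) + 2| = |0| = 0; 0 ≤ 0 — holds
At the ends of the range:
x = -1000: LHS = |-(-1000) - 1| = |999| = 999, RHS = |2·(-1000) + 2| = |-1998| = 1998; 999 ≤ 1998 — holds
x = 1000: LHS = |-1000 - 1| = |-1001| = 1001, RHS = |2·1000 + 2| = |2002| = 2002; 1001 ≤ 2002 — holds
Hence LHS − RHS is never positive, i.e. LHS ≤ RHS throughout, so the relation holds for every integer in [-1000, 1000].

No counterexample exists.

Answer: True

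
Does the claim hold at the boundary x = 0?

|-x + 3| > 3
x = 0: LHS = |-0 + 3| = |3| = 3; 3 > 3 — FAILS

The relation fails at x = 0, so x = 0 is a counterexample.

Answer: No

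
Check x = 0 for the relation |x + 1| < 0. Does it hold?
x = 0: LHS = |0 + 1| = |1| = 1; 1 < 0 — FAILS

The relation fails at x = 0, so x = 0 is a counterexample.

Answer: No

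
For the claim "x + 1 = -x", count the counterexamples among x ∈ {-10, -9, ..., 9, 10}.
Counterexamples in [-10, 10]: {-10, -9, -8, -7, -6, -5, -4, -3, -2, -1, 0, 1, 2, 3, 4, 5, 6, 7, 8, 9, 10}.

Counting them gives 21 values.

Answer: 21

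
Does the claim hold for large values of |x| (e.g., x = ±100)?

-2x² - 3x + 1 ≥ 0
x = 100: LHS = -2·100² - 3·100 + 1 = -20299; -20299 ≥ 0 — FAILS
x = -100: LHS = -2·(-100)² - 3·(-100) + 1 = -19699; -19699 ≥ 0 — FAILS

Answer: No, fails for both x = 100 and x = -100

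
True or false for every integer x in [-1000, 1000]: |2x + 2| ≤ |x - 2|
The claim fails at x = 1:
x = 1: LHS = |2·1 + 2| = |4| = 4, RHS = |1 - 2| = |-1| = 1; 4 ≤ 1 — FAILS

Because a single integer refutes it, the statement is false.

Answer: False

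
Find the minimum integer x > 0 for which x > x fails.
Testing positive integers:
x = 1: 1 > 1 — FAILS  ← smallest positive counterexample

Answer: x = 1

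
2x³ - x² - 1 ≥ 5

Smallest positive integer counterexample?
Testing positive integers:
x = 1: LHS = 2·1³ - 1² - 1 = 0; 0 ≥ 5 — FAILS  ← smallest positive counterexample

Answer: x = 1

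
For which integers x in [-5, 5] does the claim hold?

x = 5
Holds for: {5}
Fails for: {-5, -4, -3, -2, -1, 0, 1, 2, 3, 4}

Answer: {5}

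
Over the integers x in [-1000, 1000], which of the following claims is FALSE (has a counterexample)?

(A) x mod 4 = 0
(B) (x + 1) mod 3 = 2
(A) x = 1: LHS = 1 mod 4 = 1; 1 = 0 — FAILS
(B) x = 0: LHS = (0 + 1) mod 3 = 1 mod 3 = 1; 1 = 2 — FAILS

Answer: Both A and B are false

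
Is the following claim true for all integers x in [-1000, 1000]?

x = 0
The claim fails at x = 1:
x = 1: 1 = 0 — FAILS

Because a single integer refutes it, the statement is false.

Answer: False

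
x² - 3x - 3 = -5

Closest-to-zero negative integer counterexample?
Testing negative integers from -1 downward:
x = -1: LHS = (-1)² - 3·(-1) - 3 = 1; 1 = -5 — FAILS  ← closest negative counterexample to 0

Answer: x = -1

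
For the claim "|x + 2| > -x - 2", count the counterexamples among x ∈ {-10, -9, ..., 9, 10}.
Counterexamples in [-10, 10]: {-10, -9, -8, -7, -6, -5, -4, -3, -2}.

Counting them gives 9 values.

Answer: 9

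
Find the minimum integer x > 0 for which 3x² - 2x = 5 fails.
Testing positive integers:
x = 1: LHS = 3·1² - 2·1 = 1; 1 = 5 — FAILS  ← smallest positive counterexample

Answer: x = 1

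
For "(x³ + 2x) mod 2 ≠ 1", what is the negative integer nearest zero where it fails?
Testing negative integers from -1 downward:
x = -1: LHS = ((-1)³ + 2·(-1)) mod 2 = (-3) mod 2 = 1; 1 ≠ 1 — FAILS  ← closest negative counterexample to 0

Answer: x = -1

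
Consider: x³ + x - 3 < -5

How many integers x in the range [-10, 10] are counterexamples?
Counterexamples in [-10, 10]: {-1, 0, 1, 2, 3, 4, 5, 6, 7, 8, 9, 10}.

Counting them gives 12 values.

Answer: 12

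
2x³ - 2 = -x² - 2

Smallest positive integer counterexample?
Testing positive integers:
x = 1: LHS = 2·1³ - 2 = 0, RHS = -1² - 2 = -3; 0 = -3 — FAILS  ← smallest positive counterexample

Answer: x = 1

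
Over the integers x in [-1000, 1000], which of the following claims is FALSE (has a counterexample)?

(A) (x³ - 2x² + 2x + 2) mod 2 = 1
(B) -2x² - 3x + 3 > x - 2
(A) x = 0: LHS = (0³ - 2·0² + 2·0 + 2) mod 2 = 2 mod 2 = 0; 0 = 1 — FAILS
(B) x = 1: LHS = -2·1² - 3·1 + 3 = -2, RHS = 1 - 2 = -1; -2 > -1 — FAILS

Answer: Both A and B are false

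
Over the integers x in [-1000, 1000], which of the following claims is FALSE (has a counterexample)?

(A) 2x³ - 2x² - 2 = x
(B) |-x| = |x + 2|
(A) x = 0: LHS = 2·0³ - 2·0² - 2 = -2; -2 = 0 — FAILS
(B) x = 0: LHS = |-0| = |0| = 0, RHS = |0 + 2| = |2| = 2; 0 = 2 — FAILS

Answer: Both A and B are false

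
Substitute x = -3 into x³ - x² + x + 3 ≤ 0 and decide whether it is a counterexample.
Substitute x = -3 into the relation:
x = -3: LHS = (-3)³ - (-3)² + (-3) + 3 = -36; -36 ≤ 0 — holds

The claim holds here, so x = -3 is not a counterexample. (A counterexample exists elsewhere, e.g. x = 0.)

Answer: No, x = -3 is not a counterexample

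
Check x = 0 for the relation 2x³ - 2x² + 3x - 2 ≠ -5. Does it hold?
x = 0: LHS = 2·0³ - 2·0² + 3·0 - 2 = -2; -2 ≠ -5 — holds

The relation is satisfied at x = 0.

Answer: Yes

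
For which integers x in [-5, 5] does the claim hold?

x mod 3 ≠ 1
Holds for: {-4, -3, -1, 0, 2, 3, 5}
Fails for: {-5, -2, 1, 4}

Answer: {-4, -3, -1, 0, 2, 3, 5}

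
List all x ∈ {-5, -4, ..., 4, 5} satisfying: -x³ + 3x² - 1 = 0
Track d = LHS − RHS over the integers in [-5, 5]. Equality would need d = 0, but d changes sign only between consecutive integers, jumping over 0:
x = -1: LHS = -(-1)³ + 3·(-1)² - 1 = 3; 3 = 0 — FAILS  (d = 3)
x = 0: LHS = -0³ + 3·0² - 1 = -1; -1 = 0 — FAILS  (d = -1)
x = 0: LHS = -0³ + 3·0² - 1 = -1; -1 = 0 — FAILS  (d = -1)
x = 1: LHS = -1³ + 3·1² - 1 = 1; 1 = 0 — FAILS  (d = 1)
x = 2: LHS = -2³ + 3·2² - 1 = 3; 3 = 0 — FAILS  (d = 3)
x = 3: LHS = -3³ + 3·3² - 1 = -1; -1 = 0 — FAILS  (d = -1)
Away from these crossings d keeps a constant sign, and checking every integer in [-5, 5] confirms d ≠ 0 throughout. Hence the two sides are never equal, so the claimed relation (=) fails for every integer in [-5, 5].

Answer: None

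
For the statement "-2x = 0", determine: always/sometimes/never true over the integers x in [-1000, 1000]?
Holds at x = 0: LHS = -2·0 = 0; 0 = 0 — holds
Fails at x = 1: LHS = -2·1 = -2; -2 = 0 — FAILS
It is satisfied by some integers in the range but not all.

Answer: Sometimes true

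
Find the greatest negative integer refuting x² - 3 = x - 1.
Testing negative integers from -1 downward:
x = -1: LHS = (-1)² - 3 = -2, RHS = (-1) - 1 = -2; -2 = -2 — holds
x = -2: LHS = (-2)² - 3 = 1, RHS = (-2) - 1 = -3; 1 = -3 — FAILS  ← closest negative counterexample to 0

Answer: x = -2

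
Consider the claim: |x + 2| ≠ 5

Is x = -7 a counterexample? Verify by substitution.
Substitute x = -7 into the relation:
x = -7: LHS = |(-7) + 2| = |-5| = 5; 5 ≠ 5 — FAILS

Since the claim fails at x = -7, this value is a counterexample.

Answer: Yes, x = -7 is a counterexample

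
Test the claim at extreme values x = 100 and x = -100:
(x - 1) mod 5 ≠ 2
x = 100: LHS = (100 - 1) mod 5 = 99 mod 5 = 4; 4 ≠ 2 — holds
x = -100: LHS = ((-100) - 1) mod 5 = (-101) mod 5 = 4; 4 ≠ 2 — holds

Answer: Yes, holds for both x = 100 and x = -100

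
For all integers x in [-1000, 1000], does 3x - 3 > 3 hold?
The claim fails at x = 0:
x = 0: LHS = 3·0 - 3 = -3; -3 > 3 — FAILS

Because a single integer refutes it, the statement is false.

Answer: False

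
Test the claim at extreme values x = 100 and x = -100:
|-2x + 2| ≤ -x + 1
x = 100: LHS = |-2·100 + 2| = |-198| = 198, RHS = -100 + 1 = -99; 198 ≤ -99 — FAILS
x = -100: LHS = |-2·(-100) + 2| = |202| = 202, RHS = -(-100) + 1 = 101; 202 ≤ 101 — FAILS

Answer: No, fails for both x = 100 and x = -100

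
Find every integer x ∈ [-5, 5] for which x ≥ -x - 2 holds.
Holds for: {-1, 0, 1, 2, 3, 4, 5}
Fails for: {-5, -4, -3, -2}

Answer: {-1, 0, 1, 2, 3, 4, 5}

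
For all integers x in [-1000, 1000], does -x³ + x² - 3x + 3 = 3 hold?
The claim fails at x = 1:
x = 1: LHS = -1³ + 1² - 3·1 + 3 = 0; 0 = 3 — FAILS

Because a single integer refutes it, the statement is false.

Answer: False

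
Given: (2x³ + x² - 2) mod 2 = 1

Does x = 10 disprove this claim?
Substitute x = 10 into the relation:
x = 10: LHS = (2·10³ + 10² - 2) mod 2 = 2098 mod 2 = 0; 0 = 1 — FAILS

Since the claim fails at x = 10, this value is a counterexample.

Answer: Yes, x = 10 is a counterexample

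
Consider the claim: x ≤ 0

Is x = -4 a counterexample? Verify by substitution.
Substitute x = -4 into the relation:
x = -4: -4 ≤ 0 — holds

The claim holds here, so x = -4 is not a counterexample. (A counterexample exists elsewhere, e.g. x = 1.)

Answer: No, x = -4 is not a counterexample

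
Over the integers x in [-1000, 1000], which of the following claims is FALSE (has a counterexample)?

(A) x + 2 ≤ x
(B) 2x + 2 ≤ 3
(A) x = 0: LHS = 0 + 2 = 2; 2 ≤ 0 — FAILS
(B) x = 1: LHS = 2·1 + 2 = 4; 4 ≤ 3 — FAILS

Answer: Both A and B are false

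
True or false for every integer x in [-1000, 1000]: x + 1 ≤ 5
The claim fails at x = 5:
x = 5: LHS = 5 + 1 = 6; 6 ≤ 5 — FAILS

Because a single integer refutes it, the statement is false.

Answer: False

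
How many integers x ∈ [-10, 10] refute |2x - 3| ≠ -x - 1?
Over all integers in [-10, 10], LHS − RHS is always positive; it is smallest at x = 1, where it equals 3:
x = 1: LHS = |2·1 - 3| = |-1| = 1, RHS = -1 - 1 = -2; 1 ≠ -2 — holds
At the ends of the range:
x = -10: LHS = |2·(-10) - 3| = |-23| = 23, RHS = -(-10) - 1 = 9; 23 ≠ 9 — holds
x = 10: LHS = |2·10 - 3| = |17| = 17, RHS = -10 - 1 = -11; 17 ≠ -11 — holds
Hence LHS − RHS is never 0, i.e. the two sides are never equal, so the relation holds for every integer in [-10, 10].

No counterexample appears in that range.

Answer: 0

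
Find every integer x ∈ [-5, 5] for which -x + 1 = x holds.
Track d = LHS − RHS over the integers in [-5, 5]. Equality would need d = 0, but d changes sign only between consecutive integers, jumping over 0:
x = 0: LHS = -0 + 1 = 1; 1 = 0 — FAILS  (d = 1)
x = 1: LHS = -1 + 1 = 0; 0 = 1 — FAILS  (d = -1)
Away from these crossings d keeps a constant sign, and checking every integer in [-5, 5] confirms d ≠ 0 throughout. Hence the two sides are never equal, so the claimed relation (=) fails for every integer in [-5, 5].

Answer: None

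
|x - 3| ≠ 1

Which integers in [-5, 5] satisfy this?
Holds for: {-5, -4, -3, -2, -1, 0, 1, 3, 5}
Fails for: {2, 4}

Answer: {-5, -4, -3, -2, -1, 0, 1, 3, 5}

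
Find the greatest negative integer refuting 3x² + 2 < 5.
Testing negative integers from -1 downward:
x = -1: LHS = 3·(-1)² + 2 = 5; 5 < 5 — FAILS  ← closest negative counterexample to 0

Answer: x = -1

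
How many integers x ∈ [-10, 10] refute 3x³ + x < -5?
Counterexamples in [-10, 10]: {-1, 0, 1, 2, 3, 4, 5, 6, 7, 8, 9, 10}.

Counting them gives 12 values.

Answer: 12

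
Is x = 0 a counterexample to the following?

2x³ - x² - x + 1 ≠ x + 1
Substitute x = 0 into the relation:
x = 0: LHS = 2·0³ - 0² - 0 + 1 = 1, RHS = 0 + 1 = 1; 1 ≠ 1 — FAILS

Since the claim fails at x = 0, this value is a counterexample.

Answer: Yes, x = 0 is a counterexample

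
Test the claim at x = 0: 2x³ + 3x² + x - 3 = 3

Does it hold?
x = 0: LHS = 2·0³ + 3·0² + 0 - 3 = -3; -3 = 3 — FAILS

The relation fails at x = 0, so x = 0 is a counterexample.

Answer: No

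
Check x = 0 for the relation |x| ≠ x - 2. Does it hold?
x = 0: LHS = |0| = 0, RHS = 0 - 2 = -2; 0 ≠ -2 — holds

The relation is satisfied at x = 0.

Answer: Yes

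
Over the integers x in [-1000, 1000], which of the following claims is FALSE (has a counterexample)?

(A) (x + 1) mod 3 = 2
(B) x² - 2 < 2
(A) x = 0: LHS = (0 + 1) mod 3 = 1 mod 3 = 1; 1 = 2 — FAILS
(B) x = 2: LHS = 2² - 2 = 2; 2 < 2 — FAILS

Answer: Both A and B are false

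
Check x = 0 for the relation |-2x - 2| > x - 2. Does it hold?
x = 0: LHS = |-2·0 - 2| = |-2| = 2, RHS = 0 - 2 = -2; 2 > -2 — holds

The relation is satisfied at x = 0.

Answer: Yes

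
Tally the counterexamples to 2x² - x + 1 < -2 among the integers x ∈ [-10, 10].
Counterexamples in [-10, 10]: {-10, -9, -8, -7, -6, -5, -4, -3, -2, -1, 0, 1, 2, 3, 4, 5, 6, 7, 8, 9, 10}.

Counting them gives 21 values.

Answer: 21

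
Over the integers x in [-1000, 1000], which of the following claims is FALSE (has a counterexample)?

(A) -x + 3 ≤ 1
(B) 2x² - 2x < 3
(A) x = 0: LHS = -0 + 3 = 3; 3 ≤ 1 — FAILS
(B) x = -1: LHS = 2·(-1)² - 2·(-1) = 4; 4 < 3 — FAILS

Answer: Both A and B are false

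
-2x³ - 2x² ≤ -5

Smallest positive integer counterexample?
Testing positive integers:
x = 1: LHS = -2·1³ - 2·1² = -4; -4 ≤ -5 — FAILS  ← smallest positive counterexample

Answer: x = 1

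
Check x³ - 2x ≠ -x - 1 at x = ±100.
x = 100: LHS = 100³ - 2·100 = 999800, RHS = -100 - 1 = -101; 999800 ≠ -101 — holds
x = -100: LHS = (-100)³ - 2·(-100) = -999800, RHS = -(-100) - 1 = 99; -999800 ≠ 99 — holds

Answer: Yes, holds for both x = 100 and x = -100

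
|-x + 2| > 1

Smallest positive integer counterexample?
Testing positive integers:
x = 1: LHS = |-1 + 2| = |1| = 1; 1 > 1 — FAILS  ← smallest positive counterexample

Answer: x = 1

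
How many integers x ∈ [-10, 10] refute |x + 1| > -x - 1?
Counterexamples in [-10, 10]: {-10, -9, -8, -7, -6, -5, -4, -3, -2, -1}.

Counting them gives 10 values.

Answer: 10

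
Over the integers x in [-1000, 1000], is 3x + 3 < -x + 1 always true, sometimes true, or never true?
Holds at x = -1: LHS = 3·(-1) + 3 = 0, RHS = -(-1) + 1 = 2; 0 < 2 — holds
Fails at x = 0: LHS = 3·0 + 3 = 3, RHS = -0 + 1 = 1; 3 < 1 — FAILS
It is satisfied by some integers in the range but not all.

Answer: Sometimes true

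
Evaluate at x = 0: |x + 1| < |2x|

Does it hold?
x = 0: LHS = |0 + 1| = |1| = 1, RHS = |2·0| = |0| = 0; 1 < 0 — FAILS

The relation fails at x = 0, so x = 0 is a counterexample.

Answer: No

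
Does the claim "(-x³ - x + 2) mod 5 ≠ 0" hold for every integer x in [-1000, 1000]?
The claim fails at x = 1:
x = 1: LHS = (-1³ - 1 + 2) mod 5 = 0 mod 5 = 0; 0 ≠ 0 — FAILS

Because a single integer refutes it, the statement is false.

Answer: False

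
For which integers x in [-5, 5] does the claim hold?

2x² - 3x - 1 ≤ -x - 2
Over all integers in [-5, 5], LHS − RHS is smallest at x = 0, where it equals 1:
x = 0: LHS = 2·0² - 3·0 - 1 = -1, RHS = -0 - 2 = -2; -1 ≤ -2 — FAILS
At the ends of the range:
x = -5: LHS = 2·(-5)² - 3·(-5) - 1 = 64, RHS = -(-5) - 2 = 3; 64 ≤ 3 — FAILS
x = 5: LHS = 2·5² - 3·5 - 1 = 34, RHS = -5 - 2 = -7; 34 ≤ -7 — FAILS
Hence LHS − RHS is never zero or negative, i.e. LHS > RHS throughout, so the claimed relation (≤) fails for every integer in [-5, 5].

Answer: None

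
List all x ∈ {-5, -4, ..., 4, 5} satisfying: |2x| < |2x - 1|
Holds for: {-5, -4, -3, -2, -1, 0}
Fails for: {1, 2, 3, 4, 5}

Answer: {-5, -4, -3, -2, -1, 0}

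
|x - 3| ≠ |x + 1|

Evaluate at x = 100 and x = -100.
x = 100: LHS = |100 - 3| = |97| = 97, RHS = |100 + 1| = |101| = 101; 97 ≠ 101 — holds
x = -100: LHS = |(-100) - 3| = |-103| = 103, RHS = |(-100) + 1| = |-99| = 99; 103 ≠ 99 — holds

Answer: Yes, holds for both x = 100 and x = -100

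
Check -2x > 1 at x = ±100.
x = 100: LHS = -2·100 = -200; -200 > 1 — FAILS
x = -100: LHS = -2·(-100) = 200; 200 > 1 — holds

Answer: Partially: fails for x = 100, holds for x = -100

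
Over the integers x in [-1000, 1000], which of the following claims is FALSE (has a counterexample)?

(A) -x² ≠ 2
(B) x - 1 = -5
(A) Over all integers in [-1000, 1000], LHS − RHS is always negative; it is closest to 0 at x = 0, where it equals -2:
x = 0: LHS = -0² = 0; 0 ≠ 2 — holds
At the ends of the range:
x = -1000: LHS = -(-1000)² = -1000000; -1000000 ≠ 2 — holds
x = 1000: LHS = -1000² = -1000000; -1000000 ≠ 2 — holds
Hence LHS − RHS is never 0, i.e. the two sides are never equal, so the relation holds for every integer in [-1000, 1000].

(B) x = 0: LHS = 0 - 1 = -1; -1 = -5 — FAILS

Only (B) has a counterexample.

Answer: B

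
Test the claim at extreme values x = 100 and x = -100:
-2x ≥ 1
x = 100: LHS = -2·100 = -200; -200 ≥ 1 — FAILS
x = -100: LHS = -2·(-100) = 200; 200 ≥ 1 — holds

Answer: Partially: fails for x = 100, holds for x = -100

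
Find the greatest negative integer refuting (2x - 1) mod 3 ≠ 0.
Testing negative integers from -1 downward:
x = -1: LHS = (2·(-1) - 1) mod 3 = (-3) mod 3 = 0; 0 ≠ 0 — FAILS  ← closest negative counterexample to 0

Answer: x = -1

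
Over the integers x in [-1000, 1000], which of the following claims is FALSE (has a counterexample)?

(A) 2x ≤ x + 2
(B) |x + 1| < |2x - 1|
(A) x = 3: LHS = 2·3 = 6, RHS = 3 + 2 = 5; 6 ≤ 5 — FAILS
(B) x = 0: LHS = |0 + 1| = |1| = 1, RHS = |2·0 - 1| = |-1| = 1; 1 < 1 — FAILS

Answer: Both A and B are false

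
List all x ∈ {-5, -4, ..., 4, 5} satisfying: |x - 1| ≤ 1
Holds for: {0, 1, 2}
Fails for: {-5, -4, -3, -2, -1, 3, 4, 5}

Answer: {0, 1, 2}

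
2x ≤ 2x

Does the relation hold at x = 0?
x = 0: LHS = 2·0 = 0, RHS = 2·0 = 0; 0 ≤ 0 — holds

The relation is satisfied at x = 0.

Answer: Yes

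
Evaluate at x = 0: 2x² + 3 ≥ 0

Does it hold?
x = 0: LHS = 2·0² + 3 = 3; 3 ≥ 0 — holds

The relation is satisfied at x = 0.

Answer: Yes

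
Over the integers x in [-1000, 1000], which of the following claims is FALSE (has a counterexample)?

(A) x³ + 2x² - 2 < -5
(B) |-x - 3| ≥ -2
(A) x = 0: LHS = 0³ + 2·0² - 2 = -2; -2 < -5 — FAILS

(B) An absolute value is never negative, so the left side is ≥ 0 for every x, while the right side is -2. Tightest case in [-1000, 1000] is x = -3:
x = -3: LHS = |-(-3) - 3| = |0| = 0; 0 ≥ -2 — holds
Hence LHS − RHS is never negative, i.e. LHS ≥ RHS throughout, so the relation holds for every integer in [-1000, 1000].

Only (A) has a counterexample.

Answer: A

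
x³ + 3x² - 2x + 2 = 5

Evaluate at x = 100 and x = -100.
x = 100: LHS = 100³ + 3·100² - 2·100 + 2 = 1029802; 1029802 = 5 — FAILS
x = -100: LHS = (-100)³ + 3·(-100)² - 2·(-100) + 2 = -969798; -969798 = 5 — FAILS

Answer: No, fails for both x = 100 and x = -100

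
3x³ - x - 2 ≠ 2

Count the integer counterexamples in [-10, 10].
Track d = LHS − RHS over the integers in [-10, 10]. Equality would need d = 0, but d changes sign only between consecutive integers, jumping over 0:
x = 1: LHS = 3·1³ - 1 - 2 = 0; 0 ≠ 2 — holds  (d = -2)
x = 2: LHS = 3·2³ - 2 - 2 = 20; 20 ≠ 2 — holds  (d = 18)
Away from these crossings d keeps a constant sign, and checking every integer in [-10, 10] confirms d ≠ 0 throughout. Hence the two sides are never equal, so the relation holds for every integer in [-10, 10].

No counterexample appears in that range.

Answer: 0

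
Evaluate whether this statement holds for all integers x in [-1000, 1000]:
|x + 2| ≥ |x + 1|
The claim fails at x = -2:
x = -2: LHS = |(-2) + 2| = |0| = 0, RHS = |(-2) + 1| = |-1| = 1; 0 ≥ 1 — FAILS

Because a single integer refutes it, the statement is false.

Answer: False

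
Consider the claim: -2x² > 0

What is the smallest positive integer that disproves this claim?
Testing positive integers:
x = 1: LHS = -2·1² = -2; -2 > 0 — FAILS  ← smallest positive counterexample

Answer: x = 1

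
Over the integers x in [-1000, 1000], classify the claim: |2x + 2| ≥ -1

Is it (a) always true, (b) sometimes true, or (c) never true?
An absolute value is never negative, so the left side is ≥ 0 for every x, while the right side is -1. Tightest case in [-1000, 1000] is x = -1:
x = -1: LHS = |2·(-1) + 2| = |0| = 0; 0 ≥ -1 — holds
Hence LHS − RHS is never negative, i.e. LHS ≥ RHS throughout, so the relation holds for every integer in [-1000, 1000].

No counterexample exists.

Answer: Always true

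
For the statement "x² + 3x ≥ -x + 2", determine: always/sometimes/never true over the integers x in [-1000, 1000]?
Holds at x = 1: LHS = 1² + 3·1 = 4, RHS = -1 + 2 = 1; 4 ≥ 1 — holds
Fails at x = 0: LHS = 0² + 3·0 = 0, RHS = -0 + 2 = 2; 0 ≥ 2 — FAILS
It is satisfied by some integers in the range but not all.

Answer: Sometimes true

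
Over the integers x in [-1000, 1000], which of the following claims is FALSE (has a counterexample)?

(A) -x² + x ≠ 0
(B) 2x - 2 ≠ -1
(A) x = 0: LHS = -0² + 0 = 0; 0 ≠ 0 — FAILS

(B) Track d = LHS − RHS over the integers in [-1000, 1000]. Equality would need d = 0, but d changes sign only between consecutive integers, jumping over 0:
x = 0: LHS = 2·0 - 2 = -2; -2 ≠ -1 — holds  (d = -1)
x = 1: LHS = 2·1 - 2 = 0; 0 ≠ -1 — holds  (d = 1)
Away from these crossings d keeps a constant sign, and checking every integer in [-1000, 1000] confirms d ≠ 0 throughout. Hence the two sides are never equal, so the relation holds for every integer in [-1000, 1000].

Only (A) has a counterexample.

Answer: A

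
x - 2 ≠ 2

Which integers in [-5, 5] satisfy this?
Holds for: {-5, -4, -3, -2, -1, 0, 1, 2, 3, 5}
Fails for: {4}

Answer: {-5, -4, -3, -2, -1, 0, 1, 2, 3, 5}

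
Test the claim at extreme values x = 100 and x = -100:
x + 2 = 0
x = 100: LHS = 100 + 2 = 102; 102 = 0 — FAILS
x = -100: LHS = (-100) + 2 = -98; -98 = 0 — FAILS

Answer: No, fails for both x = 100 and x = -100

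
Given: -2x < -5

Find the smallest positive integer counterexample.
Testing positive integers:
x = 1: LHS = -2·1 = -2; -2 < -5 — FAILS  ← smallest positive counterexample

Answer: x = 1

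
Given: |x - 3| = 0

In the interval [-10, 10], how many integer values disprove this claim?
Counterexamples in [-10, 10]: {-10, -9, -8, -7, -6, -5, -4, -3, -2, -1, 0, 1, 2, 4, 5, 6, 7, 8, 9, 10}.

Counting them gives 20 values.

Answer: 20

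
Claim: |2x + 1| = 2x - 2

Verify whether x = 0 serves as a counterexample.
Substitute x = 0 into the relation:
x = 0: LHS = |2·0 + 1| = |1| = 1, RHS = 2·0 - 2 = -2; 1 = -2 — FAILS

Since the claim fails at x = 0, this value is a counterexample.

Answer: Yes, x = 0 is a counterexample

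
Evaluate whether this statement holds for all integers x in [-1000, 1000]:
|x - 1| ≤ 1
The claim fails at x = -1:
x = -1: LHS = |(-1) - 1| = |-2| = 2; 2 ≤ 1 — FAILS

Because a single integer refutes it, the statement is false.

Answer: False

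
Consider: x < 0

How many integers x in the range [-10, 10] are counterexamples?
Counterexamples in [-10, 10]: {0, 1, 2, 3, 4, 5, 6, 7, 8, 9, 10}.

Counting them gives 11 values.

Answer: 11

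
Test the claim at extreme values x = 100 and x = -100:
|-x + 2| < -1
x = 100: LHS = |-100 + 2| = |-98| = 98; 98 < -1 — FAILS
x = -100: LHS = |-(-100) + 2| = |102| = 102; 102 < -1 — FAILS

Answer: No, fails for both x = 100 and x = -100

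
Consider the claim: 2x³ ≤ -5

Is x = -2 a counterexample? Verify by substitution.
Substitute x = -2 into the relation:
x = -2: LHS = 2·(-2)³ = -16; -16 ≤ -5 — holds

The claim holds here, so x = -2 is not a counterexample. (A counterexample exists elsewhere, e.g. x = 0.)

Answer: No, x = -2 is not a counterexample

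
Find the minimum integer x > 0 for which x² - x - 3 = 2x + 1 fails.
Testing positive integers:
x = 1: LHS = 1² - 1 - 3 = -3, RHS = 2·1 + 1 = 3; -3 = 3 — FAILS  ← smallest positive counterexample

Answer: x = 1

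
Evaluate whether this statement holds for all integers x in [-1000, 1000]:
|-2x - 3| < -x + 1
The claim fails at x = 0:
x = 0: LHS = |-2·0 - 3| = |-3| = 3, RHS = -0 + 1 = 1; 3 < 1 — FAILS

Because a single integer refutes it, the statement is false.

Answer: False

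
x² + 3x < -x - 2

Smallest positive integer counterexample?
Testing positive integers:
x = 1: LHS = 1² + 3·1 = 4, RHS = -1 - 2 = -3; 4 < -3 — FAILS  ← smallest positive counterexample

Answer: x = 1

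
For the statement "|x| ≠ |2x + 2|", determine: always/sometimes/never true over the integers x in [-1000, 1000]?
Holds at x = 0: LHS = |0| = 0, RHS = |2·0 + 2| = |2| = 2; 0 ≠ 2 — holds
Fails at x = -2: LHS = |-2| = 2, RHS = |2·(-2) + 2| = |-2| = 2; 2 ≠ 2 — FAILS
It is satisfied by some integers in the range but not all.

Answer: Sometimes true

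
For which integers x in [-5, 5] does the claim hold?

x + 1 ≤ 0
Holds for: {-5, -4, -3, -2, -1}
Fails for: {0, 1, 2, 3, 4, 5}

Answer: {-5, -4, -3, -2, -1}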